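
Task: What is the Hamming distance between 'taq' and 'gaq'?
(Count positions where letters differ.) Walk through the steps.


Alignment:
Position 1: 't' vs 'g' = DIFFER
Position 2: 'a' vs 'a' = match
Position 3: 'q' vs 'q' = match
Total differences: 1

1


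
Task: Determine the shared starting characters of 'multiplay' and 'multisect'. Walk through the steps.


Compare from the start: 5 characters match: 'multi'. Mismatch at position 6: 'p' vs 's'.

multi


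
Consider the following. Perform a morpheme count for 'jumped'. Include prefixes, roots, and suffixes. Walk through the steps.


Decomposition: jump (root) + -ed (suffix) = 2 morpheme(s)

2 morphemes


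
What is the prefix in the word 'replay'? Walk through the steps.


The word 'replay' = 're' (prefix) + 'play' (root). The prefix is 're'.

re


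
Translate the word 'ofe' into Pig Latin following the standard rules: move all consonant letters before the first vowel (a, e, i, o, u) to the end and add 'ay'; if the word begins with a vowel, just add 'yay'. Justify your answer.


'ofe' starts with a vowel, so add 'yay': 'ofeyay'.

ofeyay


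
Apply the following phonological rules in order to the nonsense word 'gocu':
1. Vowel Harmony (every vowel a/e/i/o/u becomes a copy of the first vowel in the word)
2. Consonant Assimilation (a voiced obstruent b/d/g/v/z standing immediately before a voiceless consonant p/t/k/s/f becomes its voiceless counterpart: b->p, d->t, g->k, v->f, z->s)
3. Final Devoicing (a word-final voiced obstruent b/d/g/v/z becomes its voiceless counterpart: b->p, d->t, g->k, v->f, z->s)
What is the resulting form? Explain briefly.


Starting form: 'gocu'
Rule 1: Vowel Harmony: all vowels become 'o' (matching first vowel). 'gocu' -> 'goco'
Rule 2: Consonant Assimilation: no voiced obstruent (b/d/g/v/z) stands immediately before a voiceless consonant (p/t/k/s/f). No change.
Rule 3: Final Devoicing: the word ends in the vowel 'o', not a consonant. No change.
Final form: 'goco'

goco


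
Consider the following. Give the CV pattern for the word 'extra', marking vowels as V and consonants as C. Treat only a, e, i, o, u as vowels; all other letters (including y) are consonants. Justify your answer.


Letter mapping: e = V, x = C, t = C, r = C, a = V.

VCCCV


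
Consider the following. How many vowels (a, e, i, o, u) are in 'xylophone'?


Vowels in 'xylophone': o, o, e = 3 vowels.

3


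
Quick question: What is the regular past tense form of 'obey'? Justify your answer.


Apply rule: Add -ed. 'obey' becomes 'obeyed'.

obeyed


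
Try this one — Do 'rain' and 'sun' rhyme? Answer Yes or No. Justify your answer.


Rime (stressed vowel + following sounds) of 'rain': -ain = /eɪn/
Rime of 'sun': -un = /ʌn/
/eɪn/ and /ʌn/ are different ending sounds, so the words do not rhyme.

No


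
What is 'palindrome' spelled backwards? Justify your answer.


Reverse 'palindrome' character by character: 'emordnilap'.

emordnilap


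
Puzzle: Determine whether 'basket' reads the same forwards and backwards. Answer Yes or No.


Forward: 'basket'
Reversed: 'teksab'
They differ.

No


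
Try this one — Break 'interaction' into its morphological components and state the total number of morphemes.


Step 1: Identify prefix: 'inter' (meaning: between)
Step 2: Identify root: 'act'
Step 3: Identify suffix(es): 'ion'
Decomposition: inter- (prefix: between) + act (root) + -ion (suffix: act of)
Total morphemes: 3

3 morphemes (inter- (prefix: between) + act (root) + -ion (suffix: act of))


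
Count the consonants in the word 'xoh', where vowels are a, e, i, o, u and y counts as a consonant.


Consonants in 'xoh': x, h = 2 consonants.

2


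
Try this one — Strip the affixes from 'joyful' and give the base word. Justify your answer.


Remove suffix '-ful' from 'joyful' to get root 'joy'.

joy


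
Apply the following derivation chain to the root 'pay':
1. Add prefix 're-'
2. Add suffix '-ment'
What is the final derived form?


Step 1: Add prefix 're-' to 'pay' = 'repay'
Step 2: Add suffix '-ment' to 'repay' = 'repayment'

repayment


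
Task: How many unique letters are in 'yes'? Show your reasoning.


Unique letters in 'yes': {e, s, y} = 3 distinct letters.

3


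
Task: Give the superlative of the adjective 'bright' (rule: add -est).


Apply superlative formation (add -est): 'bright' -> 'brightest'.

brightest


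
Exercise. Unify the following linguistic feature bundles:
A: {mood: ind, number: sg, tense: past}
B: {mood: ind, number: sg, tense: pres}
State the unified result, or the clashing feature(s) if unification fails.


Compare features:
mood: A=ind vs B=ind -> unified: ind
number: A=sg vs B=sg -> unified: sg
tense: A=past vs B=pres -> CLASH
Clash detected on feature 'tense' (past vs pres); unification fails.

CLASH on 'tense' (past vs pres)


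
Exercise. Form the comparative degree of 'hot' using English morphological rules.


Apply comparative formation (double final consonant, add -er): 'hot' -> 'hotter'.

hotter


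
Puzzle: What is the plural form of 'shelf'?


Apply rule: Change -f to -ves. 'shelf' becomes 'shelves'.

shelves


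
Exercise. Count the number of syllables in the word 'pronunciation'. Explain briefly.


Break 'pronunciation' into syllables: pro-nun-ci-a-tion -> pro | nun | ci | a | tion = 5 syllables

5 syllables


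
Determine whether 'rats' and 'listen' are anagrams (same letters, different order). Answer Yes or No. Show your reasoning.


Sorted letters of 'rats': 'arst'
Sorted letters of 'listen': 'eilnst'
They do not match.

No


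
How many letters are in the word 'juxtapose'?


Spell out 'juxtapose' and number each letter: j(1), u(2), x(3), t(4), a(5), p(6), o(7), s(8), e(9). Total: 9 letters.

9


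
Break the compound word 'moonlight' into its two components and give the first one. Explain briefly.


Split 'moonlight' into 'moon' + 'light'. The first part is 'moon'.

moon


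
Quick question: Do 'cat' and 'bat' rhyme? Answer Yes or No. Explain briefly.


Rime (stressed vowel + following sounds) of 'cat': -at = /æt/
Rime of 'bat': -at = /æt/
/æt/ and /æt/ are the same ending sound, so the words rhyme.

Yes


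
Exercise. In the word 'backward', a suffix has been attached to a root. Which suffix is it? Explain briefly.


The word 'backward' = 'back' (root) + '-ward' (suffix). The suffix is '-ward'.

ward


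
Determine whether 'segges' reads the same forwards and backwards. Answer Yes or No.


Forward: 'segges'
Reversed: 'segges'
They are identical.

Yes


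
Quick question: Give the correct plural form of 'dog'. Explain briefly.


Apply rule: Add -s. 'dog' becomes 'dogs'.

dogs


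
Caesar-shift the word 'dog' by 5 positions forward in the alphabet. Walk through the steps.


Shift each letter by 5: d -> i, o -> t, g -> l. Result: 'itl'.

itl


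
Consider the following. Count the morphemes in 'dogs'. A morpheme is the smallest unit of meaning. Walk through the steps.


Decomposition: dog (root) + -s (plural) = 2 morpheme(s)

2 morphemes


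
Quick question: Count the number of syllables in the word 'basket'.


Break 'basket' into syllables: bas-ket -> bas | ket = 2 syllables

2 syllables


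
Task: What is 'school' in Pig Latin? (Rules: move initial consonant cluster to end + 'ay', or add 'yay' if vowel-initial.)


'school': move consonant cluster 'sch' to end and add 'ay': 'oolschay'.

oolschay


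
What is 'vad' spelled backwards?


Reverse 'vad' character by character: 'dav'.

dav


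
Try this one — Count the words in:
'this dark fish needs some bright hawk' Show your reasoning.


Split into words: this | dark | fish | needs | some | bright | hawk = 7 words.

7


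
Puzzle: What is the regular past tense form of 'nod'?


Apply rule: Double final consonant and add -ed. 'nod' becomes 'nodded'.

nodded


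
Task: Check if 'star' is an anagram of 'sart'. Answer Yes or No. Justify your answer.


Sorted letters of 'star': 'arst'
Sorted letters of 'sart': 'arst'
They match.

Yes


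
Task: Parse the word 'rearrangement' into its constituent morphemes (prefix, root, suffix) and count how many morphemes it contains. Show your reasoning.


Step 1: Identify prefix: 're' (meaning: again)
Step 2: Identify root: 'arrange'
Step 3: Identify suffix(es): 'ment'
Decomposition: re- (prefix: again) + arrange (root) + -ment (suffix: action/result)
Total morphemes: 3

3 morphemes (re- (prefix: again) + arrange (root) + -ment (suffix: action/result))


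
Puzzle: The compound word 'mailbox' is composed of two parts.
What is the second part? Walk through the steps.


Split 'mailbox' into 'mail' + 'box'. The second part is 'box'.

box


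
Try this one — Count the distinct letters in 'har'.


Unique letters in 'har': {a, h, r} = 3 distinct letters.

3


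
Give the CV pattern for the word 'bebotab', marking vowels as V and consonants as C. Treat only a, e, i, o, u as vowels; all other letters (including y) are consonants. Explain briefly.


Letter mapping: b = C, e = V, b = C, o = V, t = C, a = V, b = C.

CVCVCVC


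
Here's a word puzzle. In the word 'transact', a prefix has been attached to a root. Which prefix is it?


The word 'transact' = 'trans' (prefix) + 'act' (root). The prefix is 'trans'.

trans


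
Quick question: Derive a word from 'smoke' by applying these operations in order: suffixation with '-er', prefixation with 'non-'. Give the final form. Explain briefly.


Step 1: Add suffix '-er' to 'smoke' = 'smoker'
Step 2: Add prefix 'non-' to 'smoker' = 'nonsmoker'

nonsmoker


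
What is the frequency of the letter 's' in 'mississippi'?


Letter 's' in 'mississippi': found at position(s) 3, 4, 6, 7 = 4 occurrence(s).

4


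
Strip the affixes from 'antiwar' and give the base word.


Remove prefix 'anti' from 'antiwar' to get root 'war'.

war


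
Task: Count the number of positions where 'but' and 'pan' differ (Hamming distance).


Alignment:
Position 1: 'b' vs 'p' = DIFFER
Position 2: 'u' vs 'a' = DIFFER
Position 3: 't' vs 'n' = DIFFER
Total differences: 3

3


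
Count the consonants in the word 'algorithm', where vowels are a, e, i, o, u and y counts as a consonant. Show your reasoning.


Consonants in 'algorithm': l, g, r, t, h, m = 6 consonants.

6


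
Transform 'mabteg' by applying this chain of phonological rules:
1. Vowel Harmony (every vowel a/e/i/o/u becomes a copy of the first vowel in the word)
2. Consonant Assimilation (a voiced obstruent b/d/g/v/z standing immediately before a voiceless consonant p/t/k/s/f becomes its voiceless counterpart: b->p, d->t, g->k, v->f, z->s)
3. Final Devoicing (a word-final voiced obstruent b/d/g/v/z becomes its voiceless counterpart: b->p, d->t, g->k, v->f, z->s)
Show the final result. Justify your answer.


Starting form: 'mabteg'
Rule 1: Vowel Harmony: all vowels become 'a' (matching first vowel). 'mabteg' -> 'mabtag'
Rule 2: Consonant Assimilation: voiced obstruent before voiceless consonant becomes voiceless ('bt' -> 'pt'). 'mabtag' -> 'maptag'
Rule 3: Final Devoicing: word-final voiced obstruent 'g' becomes voiceless 'k'. 'maptag' -> 'maptak'
Final form: 'maptak'

maptak


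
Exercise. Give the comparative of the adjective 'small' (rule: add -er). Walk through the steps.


Apply comparative formation (add -er): 'small' -> 'smaller'.

smaller


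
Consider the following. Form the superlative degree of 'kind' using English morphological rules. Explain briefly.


Apply superlative formation (add -est): 'kind' -> 'kindest'.

kindest


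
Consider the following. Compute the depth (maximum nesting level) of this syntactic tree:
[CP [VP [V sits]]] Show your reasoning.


Count bracket nesting levels:
'[' at pos 0: depth = 1
'[' at pos 4: depth = 2
'[' at pos 8: depth = 3
Maximum depth reached: 3

3


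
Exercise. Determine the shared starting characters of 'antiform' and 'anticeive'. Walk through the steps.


Compare from the start: 4 characters match: 'anti'. Mismatch at position 5: 'f' vs 'c'.

anti


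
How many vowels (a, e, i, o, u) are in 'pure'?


Vowels in 'pure': u, e = 2 vowels.

2


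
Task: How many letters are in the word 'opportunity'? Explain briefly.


Spell out 'opportunity' and number each letter: o(1), p(2), p(3), o(4), r(5), t(6), u(7), n(8), i(9), t(10), y(11). Total: 11 letters.

11


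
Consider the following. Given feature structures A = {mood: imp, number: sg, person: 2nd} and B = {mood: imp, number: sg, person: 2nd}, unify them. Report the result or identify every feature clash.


Compare features:
mood: A=imp vs B=imp -> unified: imp
number: A=sg vs B=sg -> unified: sg
person: A=2nd vs B=2nd -> unified: 2nd
No clashes found.

Unified: {mood: imp, number: sg, person: 2nd}


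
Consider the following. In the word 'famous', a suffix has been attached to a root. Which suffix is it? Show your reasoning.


The word 'famous' = 'fame' (root) + '-ous' (suffix). The suffix is '-ous'.

ous


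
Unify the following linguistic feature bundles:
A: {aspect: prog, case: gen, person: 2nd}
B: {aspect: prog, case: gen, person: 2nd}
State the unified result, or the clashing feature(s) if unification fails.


Compare features:
aspect: A=prog vs B=prog -> unified: prog
case: A=gen vs B=gen -> unified: gen
person: A=2nd vs B=2nd -> unified: 2nd
No clashes found.

Unified: {aspect: prog, case: gen, person: 2nd}


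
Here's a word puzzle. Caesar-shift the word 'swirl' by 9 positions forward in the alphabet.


Shift each letter by 9: s -> b, w -> f, i -> r, r -> a, l -> u. Result: 'bfrau'.

bfrau


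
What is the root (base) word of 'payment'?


Remove suffix '-ment' from 'payment' to get root 'pay'.

pay


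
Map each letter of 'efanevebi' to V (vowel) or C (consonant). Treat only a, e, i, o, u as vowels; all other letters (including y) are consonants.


Letter mapping: e = V, f = C, a = V, n = C, e = V, v = C, e = V, b = C, i = V.

VCVCVCVCV


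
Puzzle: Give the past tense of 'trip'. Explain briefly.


Apply rule: Double final consonant and add -ed. 'trip' becomes 'tripped'.

tripped


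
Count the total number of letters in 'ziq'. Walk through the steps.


Spell out 'ziq' and number each letter: z(1), i(2), q(3). Total: 3 letters.

3


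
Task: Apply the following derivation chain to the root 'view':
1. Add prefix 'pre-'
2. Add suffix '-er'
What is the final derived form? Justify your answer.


Step 1: Add prefix 'pre-' to 'view' = 'preview'
Step 2: Add suffix '-er' to 'preview' = 'previewer'

previewer


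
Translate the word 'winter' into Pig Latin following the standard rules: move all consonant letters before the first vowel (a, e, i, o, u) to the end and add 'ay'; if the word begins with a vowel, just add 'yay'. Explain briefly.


'winter': move consonant cluster 'w' to end and add 'ay': 'interway'.

interway


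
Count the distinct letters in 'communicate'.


Unique letters in 'communicate': {a, c, e, i, m, n, o, t, u} = 9 distinct letters.

9


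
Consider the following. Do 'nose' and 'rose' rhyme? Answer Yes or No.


Rime (stressed vowel + following sounds) of 'nose': -ose = /oʊz/
Rime of 'rose': -ose = /oʊz/
/oʊz/ and /oʊz/ are the same ending sound, so the words rhyme.

Yes


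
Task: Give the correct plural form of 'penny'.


Apply rule: Change -y to -ies (consonant + y). 'penny' becomes 'pennies'.

pennies


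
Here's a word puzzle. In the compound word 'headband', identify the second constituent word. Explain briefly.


Split 'headband' into 'head' + 'band'. The second part is 'band'.

band


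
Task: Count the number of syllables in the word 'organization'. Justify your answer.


Break 'organization' into syllables: or-gan-i-za-tion -> or | gan | i | za | tion = 5 syllables

5 syllables


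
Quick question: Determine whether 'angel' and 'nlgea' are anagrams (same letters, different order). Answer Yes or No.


Sorted letters of 'angel': 'aegln'
Sorted letters of 'nlgea': 'aegln'
They match.

Yes


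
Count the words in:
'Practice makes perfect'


Split into words: Practice | makes | perfect = 3 words.

3


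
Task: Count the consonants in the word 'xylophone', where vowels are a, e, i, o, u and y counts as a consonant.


Consonants in 'xylophone': x, y, l, p, h, n = 6 consonants.

6


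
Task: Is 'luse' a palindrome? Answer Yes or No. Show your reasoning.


Forward: 'luse'
Reversed: 'esul'
They differ.

No


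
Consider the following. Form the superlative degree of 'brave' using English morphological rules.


Apply superlative formation (ends in e: add -st): 'brave' -> 'bravest'.

bravest


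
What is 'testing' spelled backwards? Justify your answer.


Reverse 'testing' character by character: 'gnitset'.

gnitset


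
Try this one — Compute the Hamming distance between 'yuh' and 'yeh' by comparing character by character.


Alignment:
Position 1: 'y' vs 'y' = match
Position 2: 'u' vs 'e' = DIFFER
Position 3: 'h' vs 'h' = match
Total differences: 1

1


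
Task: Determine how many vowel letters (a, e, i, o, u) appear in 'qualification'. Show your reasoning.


Vowels in 'qualification': u, a, i, i, a, i, o = 7 vowels.

7


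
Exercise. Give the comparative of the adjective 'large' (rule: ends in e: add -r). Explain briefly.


Apply comparative formation (ends in e: add -r): 'large' -> 'larger'.

larger


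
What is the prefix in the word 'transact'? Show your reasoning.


The word 'transact' = 'trans' (prefix) + 'act' (root). The prefix is 'trans'.

trans


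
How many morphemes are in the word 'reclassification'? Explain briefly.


Decomposition: re- (prefix) + class (root) + -ify (suffix) + -ation (suffix) = 4 morpheme(s)

4 morphemes


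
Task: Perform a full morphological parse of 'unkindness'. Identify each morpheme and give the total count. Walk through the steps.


Step 1: Identify prefix: 'un' (meaning: not/reverse)
Step 2: Identify root: 'kind'
Step 3: Identify suffix(es): 'ness'
Decomposition: un- (prefix: not/reverse) + kind (root) + -ness (suffix: state of)
Total morphemes: 3

3 morphemes (un- (prefix: not/reverse) + kind (root) + -ness (suffix: state of))


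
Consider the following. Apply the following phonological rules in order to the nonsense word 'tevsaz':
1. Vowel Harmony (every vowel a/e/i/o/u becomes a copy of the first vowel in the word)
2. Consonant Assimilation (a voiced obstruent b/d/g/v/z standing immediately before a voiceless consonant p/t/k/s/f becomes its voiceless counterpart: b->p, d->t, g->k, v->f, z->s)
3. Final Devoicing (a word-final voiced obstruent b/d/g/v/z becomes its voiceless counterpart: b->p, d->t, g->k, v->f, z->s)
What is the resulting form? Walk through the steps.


Starting form: 'tevsaz'
Rule 1: Vowel Harmony: all vowels become 'e' (matching first vowel). 'tevsaz' -> 'tevsez'
Rule 2: Consonant Assimilation: voiced obstruent before voiceless consonant becomes voiceless ('vs' -> 'fs'). 'tevsez' -> 'tefsez'
Rule 3: Final Devoicing: word-final voiced obstruent 'z' becomes voiceless 's'. 'tefsez' -> 'tefses'
Final form: 'tefses'

tefses


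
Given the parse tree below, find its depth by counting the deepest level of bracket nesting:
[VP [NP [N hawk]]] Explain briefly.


Count bracket nesting levels:
'[' at pos 0: depth = 1
'[' at pos 4: depth = 2
'[' at pos 8: depth = 3
Maximum depth reached: 3

3


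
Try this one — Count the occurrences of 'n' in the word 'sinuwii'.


Letter 'n' in 'sinuwii': found at position(s) 3 = 1 occurrence(s).

1


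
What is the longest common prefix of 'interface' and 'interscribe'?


Compare from the start: 5 characters match: 'inter'. Mismatch at position 6: 'f' vs 's'.

inter


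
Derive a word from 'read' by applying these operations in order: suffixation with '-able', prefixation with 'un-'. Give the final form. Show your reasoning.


Step 1: Add suffix '-able' to 'read' = 'readable'
Step 2: Add prefix 'un-' to 'readable' = 'unreadable'

unreadable


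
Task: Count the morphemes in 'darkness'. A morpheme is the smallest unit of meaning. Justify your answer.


Decomposition: dark (root) + -ness (suffix) = 2 morpheme(s)

2 morphemes


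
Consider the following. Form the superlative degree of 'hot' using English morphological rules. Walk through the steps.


Apply superlative formation (double final consonant, add -est): 'hot' -> 'hottest'.

hottest


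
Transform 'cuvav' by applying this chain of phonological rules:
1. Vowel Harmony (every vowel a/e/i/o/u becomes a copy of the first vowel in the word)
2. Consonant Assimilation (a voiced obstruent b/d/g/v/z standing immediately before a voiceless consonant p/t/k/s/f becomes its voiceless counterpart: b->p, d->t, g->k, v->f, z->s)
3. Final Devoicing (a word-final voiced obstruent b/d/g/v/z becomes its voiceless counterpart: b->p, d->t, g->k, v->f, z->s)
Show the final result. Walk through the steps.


Starting form: 'cuvav'
Rule 1: Vowel Harmony: all vowels become 'u' (matching first vowel). 'cuvav' -> 'cuvuv'
Rule 2: Consonant Assimilation: no voiced obstruent (b/d/g/v/z) stands immediately before a voiceless consonant (p/t/k/s/f). No change.
Rule 3: Final Devoicing: word-final voiced obstruent 'v' becomes voiceless 'f'. 'cuvuv' -> 'cuvuf'
Final form: 'cuvuf'

cuvuf


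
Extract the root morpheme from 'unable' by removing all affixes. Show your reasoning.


Remove prefix 'un' from 'unable' to get root 'able'.

able


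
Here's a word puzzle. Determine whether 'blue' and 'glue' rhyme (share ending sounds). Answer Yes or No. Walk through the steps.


Rime (stressed vowel + following sounds) of 'blue': -ue = /uː/
Rime of 'glue': -ue = /uː/
/uː/ and /uː/ are the same ending sound, so the words rhyme.

Yes


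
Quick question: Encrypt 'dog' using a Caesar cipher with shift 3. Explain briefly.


Shift each letter by 3: d -> g, o -> r, g -> j. Result: 'grj'.

grj


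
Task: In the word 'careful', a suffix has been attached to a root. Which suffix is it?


The word 'careful' = 'care' (root) + '-ful' (suffix). The suffix is '-ful'.

ful


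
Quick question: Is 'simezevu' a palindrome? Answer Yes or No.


Forward: 'simezevu'
Reversed: 'uvezemis'
They differ.

No


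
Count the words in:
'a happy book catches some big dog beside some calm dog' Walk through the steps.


Split into words: a | happy | book | catches | some | big | dog | beside | some | calm | dog = 11 words.

11


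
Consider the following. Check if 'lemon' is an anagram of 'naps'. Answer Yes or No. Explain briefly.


Sorted letters of 'lemon': 'elmno'
Sorted letters of 'naps': 'anps'
They do not match.

No


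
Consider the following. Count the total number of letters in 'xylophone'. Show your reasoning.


Spell out 'xylophone' and number each letter: x(1), y(2), l(3), o(4), p(5), h(6), o(7), n(8), e(9). Total: 9 letters.

9


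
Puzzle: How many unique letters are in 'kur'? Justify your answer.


Unique letters in 'kur': {k, r, u} = 3 distinct letters.

3


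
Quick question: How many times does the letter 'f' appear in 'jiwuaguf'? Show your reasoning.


Letter 'f' in 'jiwuaguf': found at position(s) 8 = 1 occurrence(s).

1


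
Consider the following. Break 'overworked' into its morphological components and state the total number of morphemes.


Step 1: Identify prefix: 'over' (meaning: excessively)
Step 2: Identify root: 'work'
Step 3: Identify suffix(es): 'ed'
Decomposition: over- (prefix: excessively) + work (root) + -ed (suffix: past)
Total morphemes: 3

3 morphemes (over- (prefix: excessively) + work (root) + -ed (suffix: past))


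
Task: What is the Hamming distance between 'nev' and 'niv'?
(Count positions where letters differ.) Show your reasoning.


Alignment:
Position 1: 'n' vs 'n' = match
Position 2: 'e' vs 'i' = DIFFER
Position 3: 'v' vs 'v' = match
Total differences: 1

1


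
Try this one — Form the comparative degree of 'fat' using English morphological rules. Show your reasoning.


Apply comparative formation (double final consonant, add -er): 'fat' -> 'fatter'.

fatter


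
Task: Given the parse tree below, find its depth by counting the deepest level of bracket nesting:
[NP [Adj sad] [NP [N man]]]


Count bracket nesting levels:
'[' at pos 0: depth = 1
'[' at pos 4: depth = 2
'[' at pos 14: depth = 2
'[' at pos 18: depth = 3
Maximum depth reached: 3

3


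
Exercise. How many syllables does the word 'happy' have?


Break 'happy' into syllables: hap-py -> hap | py = 2 syllables

2 syllables


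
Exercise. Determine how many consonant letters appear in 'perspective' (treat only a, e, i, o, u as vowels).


Consonants in 'perspective': p, r, s, p, c, t, v = 7 consonants.

7


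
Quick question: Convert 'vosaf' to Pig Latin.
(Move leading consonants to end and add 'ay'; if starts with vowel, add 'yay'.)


'vosaf': move consonant cluster 'v' to end and add 'ay': 'osafvay'.

osafvay


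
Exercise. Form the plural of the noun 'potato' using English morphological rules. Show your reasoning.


Apply rule: Add -es (consonant + o). 'potato' becomes 'potatoes'.

potatoes


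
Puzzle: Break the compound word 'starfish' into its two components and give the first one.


Split 'starfish' into 'star' + 'fish'. The first part is 'star'.

star


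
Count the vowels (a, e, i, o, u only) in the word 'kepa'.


Vowels in 'kepa': e, a = 2 vowels.

2


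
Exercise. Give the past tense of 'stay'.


Apply rule: Add -ed. 'stay' becomes 'stayed'.

stayed


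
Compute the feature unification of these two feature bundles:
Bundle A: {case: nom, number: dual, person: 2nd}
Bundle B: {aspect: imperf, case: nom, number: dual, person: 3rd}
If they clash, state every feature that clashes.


Compare features:
aspect: A=_ vs B=imperf -> unified: imperf
case: A=nom vs B=nom -> unified: nom
number: A=dual vs B=dual -> unified: dual
person: A=2nd vs B=3rd -> CLASH
Clash detected on feature 'person' (2nd vs 3rd); unification fails.

CLASH on 'person' (2nd vs 3rd)


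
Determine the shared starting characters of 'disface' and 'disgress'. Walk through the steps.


Compare from the start: 3 characters match: 'dis'. Mismatch at position 4: 'f' vs 'g'.

dis


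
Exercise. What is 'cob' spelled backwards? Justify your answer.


Reverse 'cob' character by character: 'boc'.

boc


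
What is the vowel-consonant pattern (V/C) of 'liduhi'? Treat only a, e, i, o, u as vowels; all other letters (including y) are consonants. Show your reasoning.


Letter mapping: l = C, i = V, d = C, u = V, h = C, i = V.

CVCVCV


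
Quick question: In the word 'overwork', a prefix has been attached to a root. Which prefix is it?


The word 'overwork' = 'over' (prefix) + 'work' (root). The prefix is 'over'.

over


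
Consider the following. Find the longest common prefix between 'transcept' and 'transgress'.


Compare from the start: 5 characters match: 'trans'. Mismatch at position 6: 'c' vs 'g'.

trans


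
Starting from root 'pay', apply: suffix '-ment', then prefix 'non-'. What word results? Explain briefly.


Step 1: Add suffix '-ment' to 'pay' = 'payment'
Step 2: Add prefix 'non-' to 'payment' = 'nonpayment'

nonpayment


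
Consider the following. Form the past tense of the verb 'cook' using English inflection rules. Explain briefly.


Apply rule: Add -ed. 'cook' becomes 'cooked'.

cooked


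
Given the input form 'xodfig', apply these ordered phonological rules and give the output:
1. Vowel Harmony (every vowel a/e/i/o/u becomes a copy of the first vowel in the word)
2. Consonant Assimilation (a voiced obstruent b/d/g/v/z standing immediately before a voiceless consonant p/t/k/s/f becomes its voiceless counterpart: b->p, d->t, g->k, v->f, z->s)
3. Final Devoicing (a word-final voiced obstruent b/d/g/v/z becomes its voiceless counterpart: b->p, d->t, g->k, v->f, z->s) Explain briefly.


Starting form: 'xodfig'
Rule 1: Vowel Harmony: all vowels become 'o' (matching first vowel). 'xodfig' -> 'xodfog'
Rule 2: Consonant Assimilation: voiced obstruent before voiceless consonant becomes voiceless ('df' -> 'tf'). 'xodfog' -> 'xotfog'
Rule 3: Final Devoicing: word-final voiced obstruent 'g' becomes voiceless 'k'. 'xotfog' -> 'xotfok'
Final form: 'xotfok'

xotfok


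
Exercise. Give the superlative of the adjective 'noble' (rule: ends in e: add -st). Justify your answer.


Apply superlative formation (ends in e: add -st): 'noble' -> 'noblest'.

noblest


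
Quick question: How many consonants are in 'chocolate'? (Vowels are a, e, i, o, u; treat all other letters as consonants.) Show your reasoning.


Consonants in 'chocolate': c, h, c, l, t = 5 consonants.

5


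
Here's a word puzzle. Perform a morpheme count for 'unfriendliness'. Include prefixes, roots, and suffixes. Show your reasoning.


Decomposition: un- (prefix) + friend (root) + -ly (suffix) + -ness (suffix) = 4 morpheme(s)

4 morphemes


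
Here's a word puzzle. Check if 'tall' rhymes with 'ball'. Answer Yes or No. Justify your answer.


Rime (stressed vowel + following sounds) of 'tall': -all = /ɔːl/
Rime of 'ball': -all = /ɔːl/
/ɔːl/ and /ɔːl/ are the same ending sound, so the words rhyme.

Yes


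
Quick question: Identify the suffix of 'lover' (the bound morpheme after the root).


The word 'lover' = 'love' (root) + '-er' (suffix). The suffix is '-er'.

er


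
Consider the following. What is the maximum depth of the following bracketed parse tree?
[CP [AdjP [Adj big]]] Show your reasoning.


Count bracket nesting levels:
'[' at pos 0: depth = 1
'[' at pos 4: depth = 2
'[' at pos 10: depth = 3
Maximum depth reached: 3

3


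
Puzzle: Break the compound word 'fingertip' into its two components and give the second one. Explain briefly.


Split 'fingertip' into 'finger' + 'tip'. The second part is 'tip'.

tip


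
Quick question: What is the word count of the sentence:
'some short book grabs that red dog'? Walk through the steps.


Split into words: some | short | book | grabs | that | red | dog = 7 words.

7


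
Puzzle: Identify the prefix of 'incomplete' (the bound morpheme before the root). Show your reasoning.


The word 'incomplete' = 'in' (prefix) + 'complete' (root). The prefix is 'in'.

in


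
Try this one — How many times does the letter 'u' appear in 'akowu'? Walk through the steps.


Letter 'u' in 'akowu': found at position(s) 5 = 1 occurrence(s).

1


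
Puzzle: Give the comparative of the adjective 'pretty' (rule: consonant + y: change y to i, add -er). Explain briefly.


Apply comparative formation (consonant + y: change y to i, add -er): 'pretty' -> 'prettier'.

prettier


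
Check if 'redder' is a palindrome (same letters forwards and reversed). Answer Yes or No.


Forward: 'redder'
Reversed: 'redder'
They are identical.

Yes


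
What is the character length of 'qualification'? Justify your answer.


Spell out 'qualification' and number each letter: q(1), u(2), a(3), l(4), i(5), f(6), i(7), c(8), a(9), t(10), i(11), o(12), n(13). Total: 13 letters.

13


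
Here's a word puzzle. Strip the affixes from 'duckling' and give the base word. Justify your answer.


Remove suffix '-ling' from 'duckling' to get root 'duck'.

duck


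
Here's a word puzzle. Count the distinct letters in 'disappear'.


Unique letters in 'disappear': {a, d, e, i, p, r, s} = 7 distinct letters.

7


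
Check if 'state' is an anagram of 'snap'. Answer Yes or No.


Sorted letters of 'state': 'aestt'
Sorted letters of 'snap': 'anps'
They do not match.

No


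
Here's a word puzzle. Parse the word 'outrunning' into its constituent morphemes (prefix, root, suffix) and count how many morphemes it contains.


Step 1: Identify prefix: 'out' (meaning: surpass)
Step 2: Identify root: 'run'
Step 3: Identify suffix(es): 'ing'
Decomposition: out- (prefix: surpass) + run (root) + -ing (suffix: ongoing action)
Total morphemes: 3

3 morphemes (out- (prefix: surpass) + run (root) + -ing (suffix: ongoing action))


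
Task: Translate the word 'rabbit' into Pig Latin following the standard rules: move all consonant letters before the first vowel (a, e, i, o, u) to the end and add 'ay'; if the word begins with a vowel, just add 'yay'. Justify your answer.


'rabbit': move consonant cluster 'r' to end and add 'ay': 'abbitray'.

abbitray


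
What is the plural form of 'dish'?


Apply rule: Add -es (sibilant/fricative ending). 'dish' becomes 'dishes'.

dishes


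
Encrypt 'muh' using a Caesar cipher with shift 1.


Shift each letter by 1: m -> n, u -> v, h -> i. Result: 'nvi'.

nvi


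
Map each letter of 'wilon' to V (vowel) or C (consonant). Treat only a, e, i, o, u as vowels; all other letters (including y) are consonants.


Letter mapping: w = C, i = V, l = C, o = V, n = C.

CVCVC


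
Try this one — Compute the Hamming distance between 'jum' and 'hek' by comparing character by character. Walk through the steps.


Alignment:
Position 1: 'j' vs 'h' = DIFFER
Position 2: 'u' vs 'e' = DIFFER
Position 3: 'm' vs 'k' = DIFFER
Total differences: 3

3


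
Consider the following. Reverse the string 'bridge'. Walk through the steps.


Reverse 'bridge' character by character: 'egdirb'.

egdirb


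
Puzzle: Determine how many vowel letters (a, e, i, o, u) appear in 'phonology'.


Vowels in 'phonology': o, o, o = 3 vowels.

3


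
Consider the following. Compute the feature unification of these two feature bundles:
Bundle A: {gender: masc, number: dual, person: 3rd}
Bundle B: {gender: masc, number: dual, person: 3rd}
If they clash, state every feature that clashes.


Compare features:
gender: A=masc vs B=masc -> unified: masc
number: A=dual vs B=dual -> unified: dual
person: A=3rd vs B=3rd -> unified: 3rd
No clashes found.

Unified: {gender: masc, number: dual, person: 3rd}


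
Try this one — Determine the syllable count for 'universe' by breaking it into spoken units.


Break 'universe' into syllables: u-ni-verse -> u | ni | verse = 3 syllables

3 syllables


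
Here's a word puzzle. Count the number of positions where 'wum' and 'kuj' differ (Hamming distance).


Alignment:
Position 1: 'w' vs 'k' = DIFFER
Position 2: 'u' vs 'u' = match
Position 3: 'm' vs 'j' = DIFFER
Total differences: 2

2


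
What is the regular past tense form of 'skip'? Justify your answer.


Apply rule: Double final consonant and add -ed. 'skip' becomes 'skipped'.

skipped


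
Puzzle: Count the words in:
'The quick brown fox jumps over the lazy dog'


Split into words: The | quick | brown | fox | jumps | over | the | lazy | dog = 9 words.

9


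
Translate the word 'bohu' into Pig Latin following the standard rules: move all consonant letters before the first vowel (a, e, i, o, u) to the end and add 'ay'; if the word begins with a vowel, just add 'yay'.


'bohu': move consonant cluster 'b' to end and add 'ay': 'ohubay'.

ohubay


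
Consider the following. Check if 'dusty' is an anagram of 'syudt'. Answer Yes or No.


Sorted letters of 'dusty': 'dstuy'
Sorted letters of 'syudt': 'dstuy'
They match.

Yes


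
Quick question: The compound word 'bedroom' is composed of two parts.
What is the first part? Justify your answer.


Split 'bedroom' into 'bed' + 'room'. The first part is 'bed'.

bed


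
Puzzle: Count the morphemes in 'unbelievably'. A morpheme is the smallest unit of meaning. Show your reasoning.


Decomposition: un- (prefix) + believe (root) + -able (suffix) + -ly (suffix) = 4 morpheme(s)

4 morphemes


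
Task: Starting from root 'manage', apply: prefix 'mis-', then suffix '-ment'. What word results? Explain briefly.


Step 1: Add prefix 'mis-' to 'manage' = 'mismanage'
Step 2: Add suffix '-ment' to 'mismanage' = 'mismanagement'

mismanagement


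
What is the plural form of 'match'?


Apply rule: Add -es (sibilant/fricative ending). 'match' becomes 'matches'.

matches


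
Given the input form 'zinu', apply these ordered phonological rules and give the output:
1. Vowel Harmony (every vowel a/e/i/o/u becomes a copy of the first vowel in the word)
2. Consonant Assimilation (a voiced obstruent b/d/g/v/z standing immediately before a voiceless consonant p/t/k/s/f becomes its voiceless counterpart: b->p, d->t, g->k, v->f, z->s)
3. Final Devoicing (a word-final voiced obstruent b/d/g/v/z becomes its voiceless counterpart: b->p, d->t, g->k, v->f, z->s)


Starting form: 'zinu'
Rule 1: Vowel Harmony: all vowels become 'i' (matching first vowel). 'zinu' -> 'zini'
Rule 2: Consonant Assimilation: no voiced obstruent (b/d/g/v/z) stands immediately before a voiceless consonant (p/t/k/s/f). No change.
Rule 3: Final Devoicing: the word ends in the vowel 'i', not a consonant. No change.
Final form: 'zini'

zini


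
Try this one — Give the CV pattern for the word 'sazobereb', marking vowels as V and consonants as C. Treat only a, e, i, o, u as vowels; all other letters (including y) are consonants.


Letter mapping: s = C, a = V, z = C, o = V, b = C, e = V, r = C, e = V, b = C.

CVCVCVCVC


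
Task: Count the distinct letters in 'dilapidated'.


Unique letters in 'dilapidated': {a, d, e, i, l, p, t} = 7 distinct letters.

7


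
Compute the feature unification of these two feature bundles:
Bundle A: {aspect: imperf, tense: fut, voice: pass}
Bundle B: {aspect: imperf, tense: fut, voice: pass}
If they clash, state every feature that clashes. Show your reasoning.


Compare features:
aspect: A=imperf vs B=imperf -> unified: imperf
tense: A=fut vs B=fut -> unified: fut
voice: A=pass vs B=pass -> unified: pass
No clashes found.

Unified: {aspect: imperf, tense: fut, voice: pass}


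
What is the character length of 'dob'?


Spell out 'dob' and number each letter: d(1), o(2), b(3). Total: 3 letters.

3


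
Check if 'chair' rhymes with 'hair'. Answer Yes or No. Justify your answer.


Rime (stressed vowel + following sounds) of 'chair': -air = /ɛər/
Rime of 'hair': -air = /ɛər/
/ɛər/ and /ɛər/ are the same ending sound, so the words rhyme.

Yes


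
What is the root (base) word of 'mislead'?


Remove prefix 'mis' from 'mislead' to get root 'lead'.

lead


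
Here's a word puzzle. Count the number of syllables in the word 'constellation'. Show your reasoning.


Break 'constellation' into syllables: con-stel-la-tion -> con | stel | la | tion = 4 syllables

4 syllables


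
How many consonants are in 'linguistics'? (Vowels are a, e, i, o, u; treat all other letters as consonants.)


Consonants in 'linguistics': l, n, g, s, t, c, s = 7 consonants.

7


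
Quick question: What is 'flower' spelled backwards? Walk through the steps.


Reverse 'flower' character by character: 'rewolf'.

rewolf


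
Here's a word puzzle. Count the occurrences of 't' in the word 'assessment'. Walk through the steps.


Letter 't' in 'assessment': found at position(s) 10 = 1 occurrence(s).

1


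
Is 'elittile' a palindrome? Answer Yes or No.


Forward: 'elittile'
Reversed: 'elittile'
They are identical.

Yes


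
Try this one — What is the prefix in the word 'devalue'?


The word 'devalue' = 'de' (prefix) + 'value' (root). The prefix is 'de'.

de


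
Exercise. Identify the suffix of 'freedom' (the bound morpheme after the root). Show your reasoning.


The word 'freedom' = 'free' (root) + '-dom' (suffix). The suffix is '-dom'.

dom


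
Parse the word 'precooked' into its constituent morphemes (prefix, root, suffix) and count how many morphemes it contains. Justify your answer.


Step 1: Identify prefix: 'pre' (meaning: before)
Step 2: Identify root: 'cook'
Step 3: Identify suffix(es): 'ed'
Decomposition: pre- (prefix: before) + cook (root) + -ed (suffix: past)
Total morphemes: 3

3 morphemes (pre- (prefix: before) + cook (root) + -ed (suffix: past))
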